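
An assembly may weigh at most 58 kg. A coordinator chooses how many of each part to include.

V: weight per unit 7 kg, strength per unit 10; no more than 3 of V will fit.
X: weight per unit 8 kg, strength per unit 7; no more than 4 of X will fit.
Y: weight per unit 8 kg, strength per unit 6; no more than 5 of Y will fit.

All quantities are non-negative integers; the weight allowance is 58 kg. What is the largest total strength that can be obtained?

V has the best ratio (10/7); taking only V gives at most 3×10 = 30 (stopped by the supply cap of 3).
Mixing does better — 3×V and 4×X: weight 53 ≤ 58, strength 3·10 + 4·7 = 58.

58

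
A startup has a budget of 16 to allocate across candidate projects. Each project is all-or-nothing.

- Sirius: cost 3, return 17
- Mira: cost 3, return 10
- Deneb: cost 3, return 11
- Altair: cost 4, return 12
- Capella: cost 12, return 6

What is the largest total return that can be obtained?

Treat it as a binary knapsack problem.
Allowing fractional choices, the relaxed optimum would be about 51.5, but projects are indivisible.
Sirius + Mira + Altair: cost 3 + 3 + 4 = 10 ≤ 16, return 17 + 10 + 12 = 39.
Sirius + Mira + Deneb + Altair: cost 3 + 3 + 3 + 4 = 13 ≤ 16, return 17 + 10 + 11 + 12 = 50.
Sirius + Deneb + Altair: cost 3 + 3 + 4 = 10 ≤ 16, return 17 + 11 + 12 = 40.
Best is Sirius, Mira, Deneb, and Altair with total return 50.

50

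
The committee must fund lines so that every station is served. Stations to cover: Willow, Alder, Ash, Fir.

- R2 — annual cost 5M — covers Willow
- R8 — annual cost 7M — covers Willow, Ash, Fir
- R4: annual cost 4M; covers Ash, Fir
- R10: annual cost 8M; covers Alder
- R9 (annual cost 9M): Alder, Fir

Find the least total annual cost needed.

The greedy cost-per-new-station heuristic would pick R4, R2, and R10 for 17, but a cheaper cover exists.
Choose R8 and R10: together they cover Willow, Alder, Ash, Fir — every station.
Total annual cost: 7 + 8 = 15.
No cover costs less than 15.

15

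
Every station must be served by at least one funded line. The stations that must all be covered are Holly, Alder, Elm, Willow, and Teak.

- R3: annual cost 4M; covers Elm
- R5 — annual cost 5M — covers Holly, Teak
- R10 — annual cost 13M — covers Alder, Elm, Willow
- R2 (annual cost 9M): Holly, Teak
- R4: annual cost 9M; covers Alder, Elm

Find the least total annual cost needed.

18

The greedy cost-per-new-station heuristic would pick R5, R3, and R10 for 22, but a cheaper cover exists.
Choose R5 and R10: together they cover Holly, Alder, Elm, Willow, Teak — every station.
Total annual cost: 5 + 13 = 18.
No cover costs less than 18.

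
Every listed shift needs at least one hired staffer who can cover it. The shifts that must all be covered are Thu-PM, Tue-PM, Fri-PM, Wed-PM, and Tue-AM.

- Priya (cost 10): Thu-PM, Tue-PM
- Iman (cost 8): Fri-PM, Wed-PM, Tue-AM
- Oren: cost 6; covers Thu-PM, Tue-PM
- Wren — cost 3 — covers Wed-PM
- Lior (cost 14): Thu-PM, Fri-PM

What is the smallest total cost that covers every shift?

14

Choose Iman and Oren: together they cover Thu-PM, Tue-PM, Fri-PM, Wed-PM, Tue-AM — every shift.
Total cost: 8 + 6 = 14.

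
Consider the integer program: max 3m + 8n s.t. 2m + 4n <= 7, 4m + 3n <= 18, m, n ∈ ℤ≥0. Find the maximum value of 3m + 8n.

11

Relaxing integrality, the LP optimum is 14.00 at (m,n) = (0, 1.75), which is not an integer point.
(m,n)=(1,1): 2·1+4·1=6≤7, 4·1+3·1=7≤18, objective 11.
(m,n)=(0,1): 2·0+4·1=4≤7, 4·0+3·1=3≤18, objective 8.
(m,n)=(2,0): 2·2+4·0=4≤7, 4·2+3·0=8≤18, objective 6.
Maximum is 11 at (m,n)=(1,1).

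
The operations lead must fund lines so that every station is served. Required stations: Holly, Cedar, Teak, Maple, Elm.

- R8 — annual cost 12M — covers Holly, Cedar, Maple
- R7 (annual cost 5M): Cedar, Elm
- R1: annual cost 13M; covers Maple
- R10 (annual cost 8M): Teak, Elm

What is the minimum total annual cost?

Choose R8 and R10: together they cover Holly, Cedar, Teak, Maple, Elm — every station.
Total annual cost: 12 + 8 = 20.

20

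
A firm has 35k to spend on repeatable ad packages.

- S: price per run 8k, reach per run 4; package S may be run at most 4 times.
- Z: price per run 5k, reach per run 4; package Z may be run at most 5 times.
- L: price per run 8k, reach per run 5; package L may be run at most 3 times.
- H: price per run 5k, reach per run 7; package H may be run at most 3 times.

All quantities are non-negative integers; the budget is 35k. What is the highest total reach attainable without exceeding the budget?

37

Take 4×Z and 3×H: price 35 ≤ 35, reach 4·4 + 3·7 = 37.
H has the best ratio (7/5) and is taken to its limit of 3; remaining capacity is filled optimally with the others.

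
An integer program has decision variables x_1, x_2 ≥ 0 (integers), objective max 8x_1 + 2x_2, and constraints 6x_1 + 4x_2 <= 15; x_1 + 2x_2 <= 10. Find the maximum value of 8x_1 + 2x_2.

The continuous relaxation peaks at (2.5, 0) with value 20.00; rounding to a feasible lattice point costs some objective.
(x_1,x_2)=(2,0): 6·2+4·0=12≤15, 1·2+2·0=2≤10, objective 16.
(x_1,x_2)=(1,1): 6·1+4·1=10≤15, 1·1+2·1=3≤10, objective 10.
No feasible integer point exceeds 16.

16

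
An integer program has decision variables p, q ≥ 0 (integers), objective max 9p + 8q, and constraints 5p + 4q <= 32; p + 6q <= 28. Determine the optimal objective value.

(p,q)=(4,3): 5·4+4·3=32≤32, 1·4+6·3=22≤28, objective 60.
(p,q)=(3,4): 5·3+4·4=31≤32, 1·3+6·4=27≤28, objective 59.
(p,q)=(4,2): 5·4+4·2=28≤32, 1·4+6·2=16≤28, objective 52.
(p,q)=(3,3): 5·3+4·3=27≤32, 1·3+6·3=21≤28, objective 51.
Maximum is 60 at (p,q)=(4,3).

60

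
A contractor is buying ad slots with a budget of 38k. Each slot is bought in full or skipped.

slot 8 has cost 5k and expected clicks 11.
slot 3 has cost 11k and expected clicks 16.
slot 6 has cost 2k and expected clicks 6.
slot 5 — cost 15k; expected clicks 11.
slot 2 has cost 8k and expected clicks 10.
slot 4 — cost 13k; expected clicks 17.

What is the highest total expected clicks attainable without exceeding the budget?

slot 8 + slot 3 + slot 6 + slot 4: cost 5 + 11 + 2 + 13 = 31 ≤ 38, expected clicks 11 + 16 + 6 + 17 = 50.
slot 8 + slot 3 + slot 2 + slot 4: cost 5 + 11 + 8 + 13 = 37 ≤ 38, expected clicks 11 + 16 + 10 + 17 = 54.
Best is slot 8, slot 3, slot 2, and slot 4 with total expected clicks 54.

54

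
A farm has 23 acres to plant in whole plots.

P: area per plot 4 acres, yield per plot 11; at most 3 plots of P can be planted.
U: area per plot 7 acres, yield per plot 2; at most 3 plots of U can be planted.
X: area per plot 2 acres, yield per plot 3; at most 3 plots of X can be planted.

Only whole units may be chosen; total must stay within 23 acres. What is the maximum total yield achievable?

This is a bounded integer knapsack.
P has the best ratio (11/4); taking only P gives at most 3×11 = 33 (stopped by the supply cap of 3).
Mixing does better — 3×P and 3×X: area 18 ≤ 23, yield 3·11 + 3·3 = 42.

42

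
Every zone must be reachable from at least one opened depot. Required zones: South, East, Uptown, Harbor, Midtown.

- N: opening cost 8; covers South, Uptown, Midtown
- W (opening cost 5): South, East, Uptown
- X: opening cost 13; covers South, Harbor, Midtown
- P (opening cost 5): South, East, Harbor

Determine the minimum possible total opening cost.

13

Choose N and P: together they cover South, East, Uptown, Harbor, Midtown — every zone.
Total opening cost: 8 + 5 = 13.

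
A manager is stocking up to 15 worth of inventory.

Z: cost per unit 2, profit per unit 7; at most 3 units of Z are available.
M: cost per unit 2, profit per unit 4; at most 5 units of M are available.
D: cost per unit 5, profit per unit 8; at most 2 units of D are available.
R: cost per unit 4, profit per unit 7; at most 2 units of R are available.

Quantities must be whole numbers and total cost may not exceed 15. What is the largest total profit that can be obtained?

37

This is a bounded integer knapsack.
3×Z, 2×M, and 1×D: cost 15 ≤ 15, profit 3·7 + 2·4 + 1·8 = 37.
3×Z and 4×M: cost 14 ≤ 15, profit 3·7 + 4·4 = 37.
Best is 37.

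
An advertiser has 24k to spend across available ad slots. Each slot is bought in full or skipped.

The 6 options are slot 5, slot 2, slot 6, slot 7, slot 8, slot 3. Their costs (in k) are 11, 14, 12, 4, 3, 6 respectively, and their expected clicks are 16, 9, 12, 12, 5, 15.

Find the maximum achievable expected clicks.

48

slot 6 + slot 7 + slot 3: cost 12 + 4 + 6 = 22 ≤ 24, expected clicks 12 + 12 + 15 = 39.
slot 5 + slot 7 + slot 3: cost 11 + 4 + 6 = 21 ≤ 24, expected clicks 16 + 12 + 15 = 43.
slot 5 + slot 7 + slot 8 + slot 3: cost 11 + 4 + 3 + 6 = 24 ≤ 24, expected clicks 16 + 12 + 5 + 15 = 48.
Best is slot 5, slot 7, slot 8, and slot 3 with total expected clicks 48.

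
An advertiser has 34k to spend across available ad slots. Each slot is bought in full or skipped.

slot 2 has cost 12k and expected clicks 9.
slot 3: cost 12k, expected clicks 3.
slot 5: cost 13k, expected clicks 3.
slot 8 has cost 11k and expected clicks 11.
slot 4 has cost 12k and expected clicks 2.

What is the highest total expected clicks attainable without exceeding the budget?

20

Take slot 2 and slot 8: cost 12 + 11 = 23 ≤ 34, expected clicks 9 + 11 = 20.
No other feasible combination does better.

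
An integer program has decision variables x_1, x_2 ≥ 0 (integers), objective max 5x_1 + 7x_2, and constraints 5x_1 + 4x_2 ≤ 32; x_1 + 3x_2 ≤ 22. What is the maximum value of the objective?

49

Relaxing integrality, the LP optimum is 53.27 at (x_1,x_2) = (0.727, 7.09), which is not an integer point.
(x_1,x_2)=(0,7): 5·0+4·7=28≤32, 1·0+3·7=21≤22, objective 49.
(x_1,x_2)=(1,6): 5·1+4·6=29≤32, 1·1+3·6=19≤22, objective 47.
(x_1,x_2)=(0,6): 5·0+4·6=24≤32, 1·0+3·6=18≤22, objective 42.
Maximum is 49 at (x_1,x_2)=(0,7).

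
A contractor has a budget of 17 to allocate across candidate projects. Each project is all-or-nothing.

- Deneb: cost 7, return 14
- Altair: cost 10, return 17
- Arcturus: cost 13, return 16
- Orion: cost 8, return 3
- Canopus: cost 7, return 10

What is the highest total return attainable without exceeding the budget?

Deneb + Altair: cost 7 + 10 = 17 ≤ 17, return 14 + 17 = 31.
Deneb + Canopus: cost 7 + 7 = 14 ≤ 17, return 14 + 10 = 24.
Altair + Canopus: cost 10 + 7 = 17 ≤ 17, return 17 + 10 = 27.
Best is Deneb and Altair with total return 31.

31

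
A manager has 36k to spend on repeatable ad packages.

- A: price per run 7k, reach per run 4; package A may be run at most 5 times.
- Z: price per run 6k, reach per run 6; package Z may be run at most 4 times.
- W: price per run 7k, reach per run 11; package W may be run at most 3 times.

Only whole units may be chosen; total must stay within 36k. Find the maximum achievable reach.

45

Take 2×Z and 3×W: price 33 ≤ 36, reach 2·6 + 3·11 = 45.
W has the best ratio (11/7) and is taken to its limit of 3; remaining capacity is filled optimally with the others.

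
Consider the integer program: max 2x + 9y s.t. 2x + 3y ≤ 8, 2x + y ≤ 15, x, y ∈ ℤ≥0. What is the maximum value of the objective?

The continuous relaxation peaks at (0, 2.67) with value 24.00; rounding to a feasible lattice point costs some objective.
(x,y)=(1,2): 2·1+3·2=8≤8, 2·1+1·2=4≤15, objective 20.
(x,y)=(0,2): 2·0+3·2=6≤8, 2·0+1·2=2≤15, objective 18.
(x,y)=(2,1): 2·2+3·1=7≤8, 2·2+1·1=5≤15, objective 13.
Maximum is 20 at (x,y)=(1,2).

20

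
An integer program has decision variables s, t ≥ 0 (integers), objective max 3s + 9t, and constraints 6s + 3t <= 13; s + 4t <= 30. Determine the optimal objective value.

36

(s,t)=(0,4): 6·0+3·4=12≤13, 1·0+4·4=16≤30, objective 36.
(s,t)=(0,3): 6·0+3·3=9≤13, 1·0+4·3=12≤30, objective 27.
The best lattice point is (0,4), giving 36.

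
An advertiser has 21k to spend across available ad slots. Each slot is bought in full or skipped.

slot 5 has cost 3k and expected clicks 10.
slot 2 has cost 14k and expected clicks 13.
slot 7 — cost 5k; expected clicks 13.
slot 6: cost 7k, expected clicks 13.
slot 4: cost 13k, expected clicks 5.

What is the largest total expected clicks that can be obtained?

36

Treat it as a binary knapsack problem.
slot 5 + slot 7 + slot 4: cost 3 + 5 + 13 = 21 ≤ 21, expected clicks 10 + 13 + 5 = 28.
slot 5 + slot 7 + slot 6: cost 3 + 5 + 7 = 15 ≤ 21, expected clicks 10 + 13 + 13 = 36.
Best is slot 5, slot 7, and slot 6 with total expected clicks 36.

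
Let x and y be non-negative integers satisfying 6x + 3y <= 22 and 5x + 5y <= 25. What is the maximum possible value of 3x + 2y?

12

The continuous relaxation peaks at (2.33, 2.67) with value 12.33; rounding to a feasible lattice point costs some objective.
(x,y)=(2,3): 6·2+3·3=21≤22, 5·2+5·3=25≤25, objective 12.
(x,y)=(3,1): 6·3+3·1=21≤22, 5·3+5·1=20≤25, objective 11.
(x,y)=(1,4): 6·1+3·4=18≤22, 5·1+5·4=25≤25, objective 11.
No feasible integer point exceeds 12.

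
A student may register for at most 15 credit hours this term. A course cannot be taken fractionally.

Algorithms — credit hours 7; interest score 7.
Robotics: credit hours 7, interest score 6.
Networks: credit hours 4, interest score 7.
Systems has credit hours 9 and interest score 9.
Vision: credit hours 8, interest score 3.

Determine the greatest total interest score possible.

16

Networks + Systems: credit hours 4 + 9 = 13 ≤ 15, interest score 7 + 9 = 16.
Algorithms + Networks: credit hours 7 + 4 = 11 ≤ 15, interest score 7 + 7 = 14.
Robotics + Networks: credit hours 7 + 4 = 11 ≤ 15, interest score 6 + 7 = 13.
Best is Networks and Systems with total interest score 16.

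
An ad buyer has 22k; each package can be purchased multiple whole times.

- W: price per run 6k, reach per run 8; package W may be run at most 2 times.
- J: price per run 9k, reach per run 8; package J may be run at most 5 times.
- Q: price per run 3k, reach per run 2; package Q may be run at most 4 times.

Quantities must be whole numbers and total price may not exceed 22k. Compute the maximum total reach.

2×W and 1×J: price 21 ≤ 22, reach 2·8 + 1·8 = 24.
2×W and 3×Q: price 21 ≤ 22, reach 2·8 + 3·2 = 22.
Best is 24.

24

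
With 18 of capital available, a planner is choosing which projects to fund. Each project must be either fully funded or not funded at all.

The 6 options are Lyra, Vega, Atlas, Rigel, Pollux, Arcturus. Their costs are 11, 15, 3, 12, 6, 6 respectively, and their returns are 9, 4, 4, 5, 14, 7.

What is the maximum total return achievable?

25

Take Atlas, Pollux, and Arcturus: cost 3 + 6 + 6 = 15 ≤ 18, return 4 + 14 + 7 = 25.
No other feasible combination does better.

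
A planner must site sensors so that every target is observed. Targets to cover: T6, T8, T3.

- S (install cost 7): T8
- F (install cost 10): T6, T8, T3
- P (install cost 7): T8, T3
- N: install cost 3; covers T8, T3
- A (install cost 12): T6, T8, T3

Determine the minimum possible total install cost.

10

F alone covers T6, T8, T3 — every target.
Total install cost: 10.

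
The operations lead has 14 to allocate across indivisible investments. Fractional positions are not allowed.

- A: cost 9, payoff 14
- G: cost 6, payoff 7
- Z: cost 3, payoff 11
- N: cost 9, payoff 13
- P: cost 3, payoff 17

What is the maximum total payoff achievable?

Allowing fractional choices, the relaxed optimum would be about 40.4, but investments are indivisible.
G + Z + P: cost 6 + 3 + 3 = 12 ≤ 14, payoff 7 + 11 + 17 = 35.
A + P: cost 9 + 3 = 12 ≤ 14, payoff 14 + 17 = 31.
N + P: cost 9 + 3 = 12 ≤ 14, payoff 13 + 17 = 30.
Best is G, Z, and P with total payoff 35.

35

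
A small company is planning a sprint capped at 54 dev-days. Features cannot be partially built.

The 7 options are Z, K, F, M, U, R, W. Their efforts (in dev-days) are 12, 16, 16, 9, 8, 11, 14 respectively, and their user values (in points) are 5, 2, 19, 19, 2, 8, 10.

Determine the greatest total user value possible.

56

Allowing fractional choices, the relaxed optimum would be about 57.7, but features are indivisible.
Z + F + M + W: effort 12 + 16 + 9 + 14 = 51 ≤ 54, user value 5 + 19 + 19 + 10 = 53.
F + M + R + W: effort 16 + 9 + 11 + 14 = 50 ≤ 54, user value 19 + 19 + 8 + 10 = 56.
Best is F, M, R, and W with total user value 56.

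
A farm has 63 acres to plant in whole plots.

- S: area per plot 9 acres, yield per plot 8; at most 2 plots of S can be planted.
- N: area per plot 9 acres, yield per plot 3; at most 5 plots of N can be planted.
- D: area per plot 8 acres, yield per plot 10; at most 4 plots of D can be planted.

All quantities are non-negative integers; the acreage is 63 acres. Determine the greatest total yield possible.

This is a bounded integer knapsack.
D has the best ratio (10/8); taking only D gives at most 4×10 = 40 (stopped by the supply cap of 4).
Mixing does better — 2×S, 1×N, and 4×D: area 59 ≤ 63, yield 2·8 + 1·3 + 4·10 = 59.

59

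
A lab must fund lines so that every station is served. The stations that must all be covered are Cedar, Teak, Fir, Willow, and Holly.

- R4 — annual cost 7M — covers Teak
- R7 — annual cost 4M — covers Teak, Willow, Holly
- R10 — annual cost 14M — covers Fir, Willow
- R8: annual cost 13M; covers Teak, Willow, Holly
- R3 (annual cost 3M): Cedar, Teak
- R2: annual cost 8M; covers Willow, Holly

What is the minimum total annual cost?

Choose R7, R10, and R3: together they cover Cedar, Teak, Fir, Willow, Holly — every station.
Total annual cost: 4 + 14 + 3 = 21.
No cover costs less than 21.

21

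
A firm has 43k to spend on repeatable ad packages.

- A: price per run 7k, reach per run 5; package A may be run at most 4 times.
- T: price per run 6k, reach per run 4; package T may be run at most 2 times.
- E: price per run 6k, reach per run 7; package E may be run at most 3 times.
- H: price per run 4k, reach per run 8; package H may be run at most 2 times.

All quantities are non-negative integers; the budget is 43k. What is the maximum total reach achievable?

This is a bounded integer knapsack.
H has the best ratio (8/4); taking only H gives at most 2×8 = 16 (stopped by the supply cap of 2).
Mixing does better — 2×A, 3×E, and 2×H: price 40 ≤ 43, reach 2·5 + 3·7 + 2·8 = 47.

47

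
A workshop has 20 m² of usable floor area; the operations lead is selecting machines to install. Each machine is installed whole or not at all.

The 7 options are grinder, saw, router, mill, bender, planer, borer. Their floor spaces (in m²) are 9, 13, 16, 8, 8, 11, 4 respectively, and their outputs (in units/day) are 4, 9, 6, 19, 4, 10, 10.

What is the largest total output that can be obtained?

33

Take mill, bender, and borer: floor space 8 + 8 + 4 = 20 ≤ 20, output 19 + 4 + 10 = 33.
No other feasible combination does better.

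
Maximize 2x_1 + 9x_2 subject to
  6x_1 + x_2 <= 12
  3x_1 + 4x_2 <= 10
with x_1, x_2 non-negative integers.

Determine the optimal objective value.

18

(x_1,x_2)=(0,2) is feasible, giving 18.
(x_1,x_2)=(1,1) is feasible, giving 11.
(x_1,x_2)=(0,1) is feasible, giving 9.
The best lattice point is (0,2), giving 18.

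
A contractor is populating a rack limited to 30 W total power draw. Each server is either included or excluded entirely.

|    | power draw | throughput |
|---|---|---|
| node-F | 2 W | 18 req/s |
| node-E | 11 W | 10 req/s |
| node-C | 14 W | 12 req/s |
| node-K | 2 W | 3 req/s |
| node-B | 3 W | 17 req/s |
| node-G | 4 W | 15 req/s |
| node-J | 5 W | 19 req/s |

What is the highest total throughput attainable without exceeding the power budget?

Allowing fractional choices, the relaxed optimum would be about 84.6, but servers are indivisible.
node-F + node-C + node-B + node-G + node-J: power draw 2 + 14 + 3 + 4 + 5 = 28 ≤ 30, throughput 18 + 12 + 17 + 15 + 19 = 81.
node-F + node-E + node-K + node-B + node-G + node-J: power draw 2 + 11 + 2 + 3 + 4 + 5 = 27 ≤ 30, throughput 18 + 10 + 3 + 17 + 15 + 19 = 82.
node-F + node-C + node-K + node-B + node-G + node-J: power draw 2 + 14 + 2 + 3 + 4 + 5 = 30 ≤ 30, throughput 18 + 12 + 3 + 17 + 15 + 19 = 84.
Best is node-F, node-C, node-K, node-B, node-G, and node-J with total throughput 84.

84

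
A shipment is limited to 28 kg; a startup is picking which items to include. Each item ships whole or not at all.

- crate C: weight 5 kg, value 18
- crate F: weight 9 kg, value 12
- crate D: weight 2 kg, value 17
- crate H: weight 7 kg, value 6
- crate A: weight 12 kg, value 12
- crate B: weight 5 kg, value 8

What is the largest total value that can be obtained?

61

This is a 0-1 knapsack instance.
crate C + crate F + crate D + crate B: weight 5 + 9 + 2 + 5 = 21 ≤ 28, value 18 + 12 + 17 + 8 = 55.
crate C + crate F + crate D + crate A: weight 5 + 9 + 2 + 12 = 28 ≤ 28, value 18 + 12 + 17 + 12 = 59.
crate C + crate F + crate D + crate H + crate B: weight 5 + 9 + 2 + 7 + 5 = 28 ≤ 28, value 18 + 12 + 17 + 6 + 8 = 61.
Best is crate C, crate F, crate D, crate H, and crate B with total value 61.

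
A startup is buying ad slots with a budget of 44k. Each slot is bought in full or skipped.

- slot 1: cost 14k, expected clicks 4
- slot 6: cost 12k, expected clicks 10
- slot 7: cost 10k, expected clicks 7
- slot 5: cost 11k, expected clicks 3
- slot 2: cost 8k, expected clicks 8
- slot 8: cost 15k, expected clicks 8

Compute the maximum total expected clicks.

29

Allowing fractional choices, the relaxed optimum would be about 32.5, but ad slots are indivisible.
slot 6 + slot 7 + slot 5 + slot 2: cost 12 + 10 + 11 + 8 = 41 ≤ 44, expected clicks 10 + 7 + 3 + 8 = 28.
slot 6 + slot 2 + slot 8: cost 12 + 8 + 15 = 35 ≤ 44, expected clicks 10 + 8 + 8 = 26.
slot 1 + slot 6 + slot 7 + slot 2: cost 14 + 12 + 10 + 8 = 44 ≤ 44, expected clicks 4 + 10 + 7 + 8 = 29.
Best is slot 1, slot 6, slot 7, and slot 2 with total expected clicks 29.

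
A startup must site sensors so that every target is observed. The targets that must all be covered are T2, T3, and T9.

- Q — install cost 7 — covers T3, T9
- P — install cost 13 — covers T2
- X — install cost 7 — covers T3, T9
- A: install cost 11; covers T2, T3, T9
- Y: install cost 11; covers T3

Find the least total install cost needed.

11

The greedy cost-per-new-target heuristic would pick Q and A for 18, but a cheaper cover exists.
A alone covers T2, T3, T9 — every target.
Total install cost: 11.
No cover costs less than 11.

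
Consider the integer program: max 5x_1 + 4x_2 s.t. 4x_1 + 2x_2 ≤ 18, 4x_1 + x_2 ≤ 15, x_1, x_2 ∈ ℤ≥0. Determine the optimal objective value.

36

(x_1,x_2)=(0,9): 4·0+2·9=18≤18, 4·0+1·9=9≤15, objective 36.
(x_1,x_2)=(0,8): 4·0+2·8=16≤18, 4·0+1·8=8≤15, objective 32.
The best lattice point is (0,9), giving 36.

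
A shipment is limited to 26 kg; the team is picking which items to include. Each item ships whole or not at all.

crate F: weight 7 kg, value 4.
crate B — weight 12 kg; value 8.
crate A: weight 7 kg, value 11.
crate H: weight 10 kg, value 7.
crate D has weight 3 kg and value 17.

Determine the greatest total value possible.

36

Allowing fractional choices, the relaxed optimum would be about 39.0, but items are indivisible.
crate B + crate A + crate D: weight 12 + 7 + 3 = 22 ≤ 26, value 8 + 11 + 17 = 36.
crate A + crate H + crate D: weight 7 + 10 + 3 = 20 ≤ 26, value 11 + 7 + 17 = 35.
Best is crate B, crate A, and crate D with total value 36.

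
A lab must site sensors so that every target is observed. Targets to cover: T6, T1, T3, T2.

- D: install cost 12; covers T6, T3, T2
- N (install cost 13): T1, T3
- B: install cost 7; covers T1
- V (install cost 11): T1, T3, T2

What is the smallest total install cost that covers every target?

19

This is an integer covering problem.
The greedy cost-per-new-target heuristic would pick V and D for 23, but a cheaper cover exists.
Choose D and B: together they cover T6, T1, T3, T2 — every target.
Total install cost: 12 + 7 = 19.
No cover costs less than 19.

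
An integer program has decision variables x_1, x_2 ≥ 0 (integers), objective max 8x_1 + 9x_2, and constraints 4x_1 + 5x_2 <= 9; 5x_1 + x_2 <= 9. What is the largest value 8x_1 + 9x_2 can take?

The continuous relaxation peaks at (1.71, 0.429) with value 17.57; rounding to a feasible lattice point costs some objective.
(x_1,x_2)=(1,1): 4·1+5·1=9≤9, 5·1+1·1=6≤9, objective 17.
(x_1,x_2)=(0,1): 4·0+5·1=5≤9, 5·0+1·1=1≤9, objective 9.
(x_1,x_2)=(1,0): 4·1+5·0=4≤9, 5·1+1·0=5≤9, objective 8.
No feasible integer point exceeds 17.

17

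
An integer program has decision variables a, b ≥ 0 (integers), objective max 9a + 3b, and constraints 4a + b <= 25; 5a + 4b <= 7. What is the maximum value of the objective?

9

(a,b)=(1,0): 4·1+1·0=4≤25, 5·1+4·0=5≤7, objective 9.
(a,b)=(0,1): 4·0+1·1=1≤25, 5·0+4·1=4≤7, objective 3.
(a,b)=(0,0): 4·0+1·0=0≤25, 5·0+4·0=0≤7, objective 0.
No feasible integer point exceeds 9.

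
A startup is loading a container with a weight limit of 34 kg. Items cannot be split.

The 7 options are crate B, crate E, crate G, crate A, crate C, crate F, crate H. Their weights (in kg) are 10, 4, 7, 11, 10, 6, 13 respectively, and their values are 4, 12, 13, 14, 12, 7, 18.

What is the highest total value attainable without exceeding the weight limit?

Allowing fractional choices, the relaxed optimum would be about 55.7, but items are indivisible.
crate E + crate A + crate F + crate H: weight 4 + 11 + 6 + 13 = 34 ≤ 34, value 12 + 14 + 7 + 18 = 51.
crate E + crate G + crate A + crate C: weight 4 + 7 + 11 + 10 = 32 ≤ 34, value 12 + 13 + 14 + 12 = 51.
crate E + crate G + crate C + crate H: weight 4 + 7 + 10 + 13 = 34 ≤ 34, value 12 + 13 + 12 + 18 = 55.
Best is crate E, crate G, crate C, and crate H with total value 55.

55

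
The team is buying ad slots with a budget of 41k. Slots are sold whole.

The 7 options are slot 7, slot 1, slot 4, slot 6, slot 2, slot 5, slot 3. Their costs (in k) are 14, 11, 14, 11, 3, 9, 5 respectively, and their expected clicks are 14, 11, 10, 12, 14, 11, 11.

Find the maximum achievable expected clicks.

Allowing fractional choices, the relaxed optimum would be about 61.0, but ad slots are indivisible.
slot 1 + slot 6 + slot 2 + slot 5 + slot 3: cost 11 + 11 + 3 + 9 + 5 = 39 ≤ 41, expected clicks 11 + 12 + 14 + 11 + 11 = 59.
slot 7 + slot 6 + slot 2 + slot 5: cost 14 + 11 + 3 + 9 = 37 ≤ 41, expected clicks 14 + 12 + 14 + 11 = 51.
slot 7 + slot 6 + slot 2 + slot 3: cost 14 + 11 + 3 + 5 = 33 ≤ 41, expected clicks 14 + 12 + 14 + 11 = 51.
Best is slot 1, slot 6, slot 2, slot 5, and slot 3 with total expected clicks 59.

59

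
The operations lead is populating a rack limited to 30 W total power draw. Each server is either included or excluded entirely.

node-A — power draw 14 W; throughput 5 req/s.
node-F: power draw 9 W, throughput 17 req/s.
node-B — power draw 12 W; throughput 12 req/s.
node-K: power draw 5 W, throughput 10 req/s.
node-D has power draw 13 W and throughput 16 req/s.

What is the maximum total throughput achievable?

43

node-F + node-B + node-K: power draw 9 + 12 + 5 = 26 ≤ 30, throughput 17 + 12 + 10 = 39.
node-B + node-K + node-D: power draw 12 + 5 + 13 = 30 ≤ 30, throughput 12 + 10 + 16 = 38.
node-F + node-K + node-D: power draw 9 + 5 + 13 = 27 ≤ 30, throughput 17 + 10 + 16 = 43.
Best is node-F, node-K, and node-D with total throughput 43.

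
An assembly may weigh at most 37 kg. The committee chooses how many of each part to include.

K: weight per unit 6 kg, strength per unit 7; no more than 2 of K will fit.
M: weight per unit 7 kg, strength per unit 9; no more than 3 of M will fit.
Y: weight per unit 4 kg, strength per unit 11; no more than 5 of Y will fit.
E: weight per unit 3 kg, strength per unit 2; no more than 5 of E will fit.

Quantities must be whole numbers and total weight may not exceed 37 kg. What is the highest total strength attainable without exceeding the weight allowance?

2×M, 5×Y, and 1×E: weight 37 ≤ 37, strength 2·9 + 5·11 + 1·2 = 75.
2×M and 5×Y: weight 34 ≤ 37, strength 2·9 + 5·11 = 73.
Best is 75.

75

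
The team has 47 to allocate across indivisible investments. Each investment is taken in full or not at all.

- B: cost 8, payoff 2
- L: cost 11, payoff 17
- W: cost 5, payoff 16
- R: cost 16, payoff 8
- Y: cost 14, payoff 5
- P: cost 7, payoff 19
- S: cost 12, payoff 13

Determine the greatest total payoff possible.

Treat it as a binary knapsack problem.
Allowing fractional choices, the relaxed optimum would be about 71.0, but investments are indivisible.
L + W + P + S: cost 11 + 5 + 7 + 12 = 35 ≤ 47, payoff 17 + 16 + 19 + 13 = 65.
B + L + W + R + P: cost 8 + 11 + 5 + 16 + 7 = 47 ≤ 47, payoff 2 + 17 + 16 + 8 + 19 = 62.
B + L + W + P + S: cost 8 + 11 + 5 + 7 + 12 = 43 ≤ 47, payoff 2 + 17 + 16 + 19 + 13 = 67.
Best is B, L, W, P, and S with total payoff 67.

67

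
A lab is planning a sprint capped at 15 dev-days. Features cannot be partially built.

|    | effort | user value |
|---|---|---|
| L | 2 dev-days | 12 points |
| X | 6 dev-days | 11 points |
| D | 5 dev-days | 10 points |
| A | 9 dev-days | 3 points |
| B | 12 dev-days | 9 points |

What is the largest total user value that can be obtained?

33

Treat it as a binary knapsack problem.
L + X: effort 2 + 6 = 8 ≤ 15, user value 12 + 11 = 23.
L + X + D: effort 2 + 6 + 5 = 13 ≤ 15, user value 12 + 11 + 10 = 33.
L + D: effort 2 + 5 = 7 ≤ 15, user value 12 + 10 = 22.
Best is L, X, and D with total user value 33.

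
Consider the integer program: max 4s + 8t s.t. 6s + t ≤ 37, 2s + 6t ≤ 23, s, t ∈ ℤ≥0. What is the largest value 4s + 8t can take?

36

Relaxing integrality, the LP optimum is 38.47 at (s,t) = (5.85, 1.88), which is not an integer point.
(s,t)=(5,2): 6·5+1·2=32≤37, 2·5+6·2=22≤23, objective 36.
(s,t)=(6,1): 6·6+1·1=37≤37, 2·6+6·1=18≤23, objective 32.
(s,t)=(4,2): 6·4+1·2=26≤37, 2·4+6·2=20≤23, objective 32.
(s,t)=(5,1): 6·5+1·1=31≤37, 2·5+6·1=16≤23, objective 28.
Maximum is 36 at (s,t)=(5,2).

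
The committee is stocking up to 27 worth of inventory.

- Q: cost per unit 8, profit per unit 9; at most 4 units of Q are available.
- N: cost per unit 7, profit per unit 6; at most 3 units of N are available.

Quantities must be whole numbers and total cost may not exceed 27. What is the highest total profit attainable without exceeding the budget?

27

Take 3×Q: cost 24 ≤ 27, profit 3·9 = 27.
No other integer combination yields more.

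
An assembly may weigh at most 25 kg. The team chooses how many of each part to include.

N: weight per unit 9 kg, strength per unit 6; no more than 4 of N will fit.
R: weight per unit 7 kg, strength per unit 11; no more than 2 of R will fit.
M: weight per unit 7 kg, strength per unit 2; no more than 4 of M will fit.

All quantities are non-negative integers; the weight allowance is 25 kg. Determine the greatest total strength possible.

This is a bounded integer knapsack.
R has the best ratio (11/7); taking only R gives at most 2×11 = 22 (stopped by the supply cap of 2).
Mixing does better — 1×N and 2×R: weight 23 ≤ 25, strength 1·6 + 2·11 = 28.

28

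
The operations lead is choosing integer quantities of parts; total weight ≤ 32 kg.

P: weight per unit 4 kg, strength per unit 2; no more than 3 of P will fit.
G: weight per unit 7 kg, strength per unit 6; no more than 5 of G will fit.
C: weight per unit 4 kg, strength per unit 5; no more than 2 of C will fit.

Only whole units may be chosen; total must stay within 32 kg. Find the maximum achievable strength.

29

C has the best ratio (5/4); taking only C gives at most 2×5 = 10 (stopped by the supply cap of 2).
Mixing does better — 4×G and 1×C: weight 32 ≤ 32, strength 4·6 + 1·5 = 29.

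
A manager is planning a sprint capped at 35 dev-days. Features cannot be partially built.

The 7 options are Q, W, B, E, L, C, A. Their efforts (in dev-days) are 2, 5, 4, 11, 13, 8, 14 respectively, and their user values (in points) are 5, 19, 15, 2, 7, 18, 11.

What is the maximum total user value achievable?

Treat it as a binary knapsack problem.
Q + W + B + L + C: effort 2 + 5 + 4 + 13 + 8 = 32 ≤ 35, user value 5 + 19 + 15 + 7 + 18 = 64.
Q + W + B + C + A: effort 2 + 5 + 4 + 8 + 14 = 33 ≤ 35, user value 5 + 19 + 15 + 18 + 11 = 68.
Best is Q, W, B, C, and A with total user value 68.

68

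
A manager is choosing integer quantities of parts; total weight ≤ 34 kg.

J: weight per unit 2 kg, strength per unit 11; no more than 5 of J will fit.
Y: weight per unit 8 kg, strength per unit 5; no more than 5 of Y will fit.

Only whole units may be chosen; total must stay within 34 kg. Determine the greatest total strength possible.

70

J has the best ratio (11/2); taking only J gives at most 5×11 = 55 (stopped by the supply cap of 5).
Mixing does better — 5×J and 3×Y: weight 34 ≤ 34, strength 5·11 + 3·5 = 70.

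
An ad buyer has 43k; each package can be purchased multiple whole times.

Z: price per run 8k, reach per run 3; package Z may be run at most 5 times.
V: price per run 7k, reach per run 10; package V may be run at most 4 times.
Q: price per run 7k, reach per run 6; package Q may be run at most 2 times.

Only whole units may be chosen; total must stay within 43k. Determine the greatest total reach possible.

4×V and 2×Q: price 42 ≤ 43, reach 4·10 + 2·6 = 52.
1×Z, 4×V, and 1×Q: price 43 ≤ 43, reach 1·3 + 4·10 + 1·6 = 49.
Best is 52.

52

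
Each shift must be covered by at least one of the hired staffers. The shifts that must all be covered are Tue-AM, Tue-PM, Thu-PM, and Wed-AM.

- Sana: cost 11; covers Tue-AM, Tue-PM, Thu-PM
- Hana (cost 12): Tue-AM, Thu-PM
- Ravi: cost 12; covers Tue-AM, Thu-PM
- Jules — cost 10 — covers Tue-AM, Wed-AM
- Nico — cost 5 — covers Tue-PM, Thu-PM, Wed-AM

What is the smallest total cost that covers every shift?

Choose Jules and Nico: together they cover Tue-AM, Tue-PM, Thu-PM, Wed-AM — every shift.
Total cost: 10 + 5 = 15.
No cover costs less than 15.

15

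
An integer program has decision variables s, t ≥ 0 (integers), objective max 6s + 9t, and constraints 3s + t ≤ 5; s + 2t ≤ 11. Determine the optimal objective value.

45

(s,t)=(0,5): 3·0+1·5=5≤5, 1·0+2·5=10≤11, objective 45.
(s,t)=(0,4): 3·0+1·4=4≤5, 1·0+2·4=8≤11, objective 36.
Maximum is 45 at (s,t)=(0,5).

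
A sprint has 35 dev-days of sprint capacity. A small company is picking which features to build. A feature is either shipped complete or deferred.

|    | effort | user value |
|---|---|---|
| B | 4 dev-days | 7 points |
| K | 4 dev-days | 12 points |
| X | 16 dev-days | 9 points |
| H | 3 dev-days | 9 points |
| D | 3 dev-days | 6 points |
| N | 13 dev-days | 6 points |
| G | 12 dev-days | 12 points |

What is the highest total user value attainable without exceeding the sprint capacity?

K + H + D + N + G: effort 4 + 3 + 3 + 13 + 12 = 35 ≤ 35, user value 12 + 9 + 6 + 6 + 12 = 45.
B + K + X + H + D: effort 4 + 4 + 16 + 3 + 3 = 30 ≤ 35, user value 7 + 12 + 9 + 9 + 6 = 43.
B + K + H + D + G: effort 4 + 4 + 3 + 3 + 12 = 26 ≤ 35, user value 7 + 12 + 9 + 6 + 12 = 46.
Best is B, K, H, D, and G with total user value 46.

46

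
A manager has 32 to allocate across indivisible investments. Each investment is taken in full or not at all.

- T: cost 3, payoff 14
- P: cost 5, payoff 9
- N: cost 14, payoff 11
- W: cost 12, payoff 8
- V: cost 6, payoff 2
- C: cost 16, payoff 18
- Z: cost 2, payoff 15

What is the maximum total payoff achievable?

This is a 0-1 knapsack instance.
Take T, P, V, C, and Z: cost 3 + 5 + 6 + 16 + 2 = 32 ≤ 32, payoff 14 + 9 + 2 + 18 + 15 = 58.
No other feasible combination does better.

58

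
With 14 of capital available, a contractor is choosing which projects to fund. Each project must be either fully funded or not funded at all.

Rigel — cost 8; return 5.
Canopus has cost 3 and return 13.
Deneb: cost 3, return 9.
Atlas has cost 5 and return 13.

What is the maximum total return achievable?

Allowing fractional choices, the relaxed optimum would be about 36.9, but projects are indivisible.
Canopus + Deneb + Atlas: cost 3 + 3 + 5 = 11 ≤ 14, return 13 + 9 + 13 = 35.
Canopus + Atlas: cost 3 + 5 = 8 ≤ 14, return 13 + 13 = 26.
Rigel + Canopus + Deneb: cost 8 + 3 + 3 = 14 ≤ 14, return 5 + 13 + 9 = 27.
Best is Canopus, Deneb, and Atlas with total return 35.

35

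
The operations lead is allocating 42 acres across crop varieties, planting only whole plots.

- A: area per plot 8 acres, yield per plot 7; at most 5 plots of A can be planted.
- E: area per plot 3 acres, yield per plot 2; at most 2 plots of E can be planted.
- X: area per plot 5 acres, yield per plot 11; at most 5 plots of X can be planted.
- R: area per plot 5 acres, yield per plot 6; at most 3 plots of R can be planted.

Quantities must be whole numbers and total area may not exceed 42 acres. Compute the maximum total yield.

73

X has the best ratio (11/5); taking only X gives at most 5×11 = 55 (stopped by the supply cap of 5).
Mixing does better — 5×X and 3×R: area 40 ≤ 42, yield 5·11 + 3·6 = 73.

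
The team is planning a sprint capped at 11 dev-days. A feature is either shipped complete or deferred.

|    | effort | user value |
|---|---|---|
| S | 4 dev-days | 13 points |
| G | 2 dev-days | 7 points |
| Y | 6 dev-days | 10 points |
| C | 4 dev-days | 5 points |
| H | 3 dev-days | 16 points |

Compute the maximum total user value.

This is an integer program with binary decision variables.
Take S, G, and H: effort 4 + 2 + 3 = 9 ≤ 11, user value 13 + 7 + 16 = 36.
No other feasible combination does better.

36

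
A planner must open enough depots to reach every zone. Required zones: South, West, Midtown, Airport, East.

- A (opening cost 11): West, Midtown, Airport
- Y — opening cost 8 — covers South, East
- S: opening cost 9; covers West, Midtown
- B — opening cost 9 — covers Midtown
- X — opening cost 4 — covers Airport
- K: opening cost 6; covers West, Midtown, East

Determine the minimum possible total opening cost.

18

This is a weighted set-cover instance.
Choose Y, X, and K: together they cover South, West, Midtown, Airport, East — every zone.
Total opening cost: 8 + 4 + 6 = 18.
No cover costs less than 18.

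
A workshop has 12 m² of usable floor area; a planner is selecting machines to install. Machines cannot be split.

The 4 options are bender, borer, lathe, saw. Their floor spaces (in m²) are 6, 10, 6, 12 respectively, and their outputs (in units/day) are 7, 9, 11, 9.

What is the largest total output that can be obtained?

bender + lathe: floor space 6 + 6 = 12 ≤ 12, output 7 + 11 = 18.
borer: floor space 10 ≤ 12, output 9.
lathe: floor space 6 ≤ 12, output 11.
Best is bender and lathe with total output 18.

18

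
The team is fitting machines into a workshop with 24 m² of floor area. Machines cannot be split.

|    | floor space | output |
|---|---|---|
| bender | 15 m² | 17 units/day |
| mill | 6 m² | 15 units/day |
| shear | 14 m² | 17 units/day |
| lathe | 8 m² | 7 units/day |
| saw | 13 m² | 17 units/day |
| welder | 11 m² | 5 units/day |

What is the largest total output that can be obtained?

32

This is an integer program with binary decision variables.
Allowing fractional choices, the relaxed optimum would be about 38.1, but machines are indivisible.
mill + shear: floor space 6 + 14 = 20 ≤ 24, output 15 + 17 = 32.
mill + saw: floor space 6 + 13 = 19 ≤ 24, output 15 + 17 = 32.
The maximum output is 32; one optimal choice is mill and saw.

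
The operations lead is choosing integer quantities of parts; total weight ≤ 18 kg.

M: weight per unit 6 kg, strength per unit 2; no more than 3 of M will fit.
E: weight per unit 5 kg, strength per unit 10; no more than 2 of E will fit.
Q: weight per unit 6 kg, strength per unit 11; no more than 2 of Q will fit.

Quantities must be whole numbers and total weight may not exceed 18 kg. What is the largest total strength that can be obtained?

32

This is a bounded integer knapsack.
E has the best ratio (10/5); taking only E gives at most 2×10 = 20 (stopped by the supply cap of 2).
Mixing does better — 1×E and 2×Q: weight 17 ≤ 18, strength 1·10 + 2·11 = 32.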